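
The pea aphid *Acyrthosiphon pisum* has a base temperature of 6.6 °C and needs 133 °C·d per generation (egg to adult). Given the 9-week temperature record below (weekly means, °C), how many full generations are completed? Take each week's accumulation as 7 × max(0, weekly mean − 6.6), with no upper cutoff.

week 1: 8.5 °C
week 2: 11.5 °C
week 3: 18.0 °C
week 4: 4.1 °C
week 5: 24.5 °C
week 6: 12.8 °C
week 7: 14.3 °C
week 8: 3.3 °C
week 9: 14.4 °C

3 generations

Weekly DD (7 × max(0, T̄ − 6.6)): 13.3, 34.3, 79.8, 0.0, 125.3, 43.4, 53.9, 0.0, 54.6.
Season total = 404.6 DD.
Complete generations = ⌊404.6 / 133⌋ = 3.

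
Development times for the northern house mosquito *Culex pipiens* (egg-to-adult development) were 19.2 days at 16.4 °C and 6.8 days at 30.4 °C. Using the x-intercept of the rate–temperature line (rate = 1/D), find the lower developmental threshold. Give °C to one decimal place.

8.7 °C

Under the model K = D·(T − T_b), so D₁·(T₁ − T_b) = D₂·(T₂ − T_b).
19.2·(16.4 − T_b) = 6.8·(30.4 − T_b)
T_b = (19.2·16.4 − 6.8·30.4) / (19.2 − 6.8) = 108.16 / 12.4 = 8.723 °C ≈ 8.7 °C.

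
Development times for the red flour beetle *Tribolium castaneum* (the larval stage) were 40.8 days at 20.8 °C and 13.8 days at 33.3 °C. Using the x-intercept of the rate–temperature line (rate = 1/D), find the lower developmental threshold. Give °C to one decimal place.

Under the model K = D·(T − T_b), so D₁·(T₁ − T_b) = D₂·(T₂ − T_b).
40.8·(20.8 − T_b) = 13.8·(33.3 − T_b)
T_b = (40.8·20.8 − 13.8·33.3) / (40.8 − 13.8) = 389.10 / 27.0 = 14.411 °C ≈ 14.4 °C.

14.4 °C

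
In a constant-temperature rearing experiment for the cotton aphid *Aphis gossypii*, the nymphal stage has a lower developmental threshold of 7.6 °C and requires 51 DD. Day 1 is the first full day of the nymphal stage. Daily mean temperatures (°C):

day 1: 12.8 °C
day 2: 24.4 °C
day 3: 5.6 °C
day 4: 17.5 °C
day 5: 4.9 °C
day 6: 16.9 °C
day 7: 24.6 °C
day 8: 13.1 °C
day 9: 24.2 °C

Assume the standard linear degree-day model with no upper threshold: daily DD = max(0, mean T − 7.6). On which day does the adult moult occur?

Daily DD above 7.6 °C: 5.2, 16.8, 0.0, 9.9, 0.0, 9.3, 17.0, 5.5, 16.6.
Cumulative: 5.2, 22.0, 22.0, 31.9, 31.9, 41.2, 58.2, 63.7, 80.3.
The total first reaches 51 DD on day 7.

day 7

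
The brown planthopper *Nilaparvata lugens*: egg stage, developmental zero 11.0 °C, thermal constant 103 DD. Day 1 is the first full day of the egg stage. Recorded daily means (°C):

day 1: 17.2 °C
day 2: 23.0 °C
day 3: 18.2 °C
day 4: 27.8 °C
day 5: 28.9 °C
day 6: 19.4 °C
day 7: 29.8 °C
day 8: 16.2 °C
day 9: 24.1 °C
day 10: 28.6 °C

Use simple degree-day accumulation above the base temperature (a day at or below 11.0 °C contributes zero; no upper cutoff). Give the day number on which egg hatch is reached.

day 9

Daily DD above 11.0 °C: 6.2, 12.0, 7.2, 16.8, 17.9, 8.4, 18.8, 5.2, 13.1, 17.6.
Cumulative: 6.2, 18.2, 25.4, 42.2, 60.1, 68.5, 87.3, 92.5, 105.6, 123.2.
The total first reaches 103 DD on day 9.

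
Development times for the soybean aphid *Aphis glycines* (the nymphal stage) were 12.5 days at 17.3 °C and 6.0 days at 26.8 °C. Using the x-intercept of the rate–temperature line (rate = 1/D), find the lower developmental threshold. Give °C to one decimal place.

Under the model K = D·(T − T_b), so D₁·(T₁ − T_b) = D₂·(T₂ − T_b).
12.5·(17.3 − T_b) = 6.0·(26.8 − T_b)
T_b = (12.5·17.3 − 6.0·26.8) / (12.5 − 6.0) = 55.45 / 6.5 = 8.531 °C ≈ 8.5 °C.

8.5 °C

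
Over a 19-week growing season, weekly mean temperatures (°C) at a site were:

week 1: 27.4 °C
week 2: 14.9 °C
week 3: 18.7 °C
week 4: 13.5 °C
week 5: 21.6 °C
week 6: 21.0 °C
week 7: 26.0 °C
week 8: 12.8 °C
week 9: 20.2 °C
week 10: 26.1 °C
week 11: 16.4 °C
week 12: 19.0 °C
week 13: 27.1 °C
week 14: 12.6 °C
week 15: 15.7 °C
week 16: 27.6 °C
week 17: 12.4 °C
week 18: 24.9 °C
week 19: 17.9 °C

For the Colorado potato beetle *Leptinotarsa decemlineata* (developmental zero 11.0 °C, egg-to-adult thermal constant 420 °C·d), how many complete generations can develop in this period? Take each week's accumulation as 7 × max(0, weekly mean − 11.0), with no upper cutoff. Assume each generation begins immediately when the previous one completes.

2 generations

Weekly DD (7 × max(0, T̄ − 11.0)): 114.8, 27.3, 53.9, 17.5, 74.2, 70.0, 105.0, 12.6, 64.4, 105.7, 37.8, 56.0, 112.7, 11.2, 32.9, 116.2, 9.8, 97.3, 48.3.
Season total = 1167.6 DD.
Complete generations = ⌊1167.6 / 420⌋ = 2.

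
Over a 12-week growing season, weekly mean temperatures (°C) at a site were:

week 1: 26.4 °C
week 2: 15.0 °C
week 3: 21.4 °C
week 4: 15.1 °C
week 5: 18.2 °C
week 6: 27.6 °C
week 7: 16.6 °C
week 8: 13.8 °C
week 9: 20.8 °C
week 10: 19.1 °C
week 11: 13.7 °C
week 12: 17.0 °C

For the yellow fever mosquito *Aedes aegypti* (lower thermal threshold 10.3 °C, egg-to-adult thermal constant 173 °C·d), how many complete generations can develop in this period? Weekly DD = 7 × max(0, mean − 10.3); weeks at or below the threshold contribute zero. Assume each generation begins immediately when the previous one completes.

4 generations

Weekly DD (7 × max(0, T̄ − 10.3)): 112.7, 32.9, 77.7, 33.6, 55.3, 121.1, 44.1, 24.5, 73.5, 61.6, 23.8, 46.9.
Season total = 707.7 DD.
Complete generations = ⌊707.7 / 173⌋ = 4.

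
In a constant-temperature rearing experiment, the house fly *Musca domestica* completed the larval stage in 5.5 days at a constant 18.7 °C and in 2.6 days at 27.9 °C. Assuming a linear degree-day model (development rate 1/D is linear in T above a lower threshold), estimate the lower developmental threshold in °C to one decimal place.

10.5 °C

Equal thermal constants: D₁(T₁ − T_b) = D₂(T₂ − T_b).
5.5·(18.7 − T_b) = 2.6·(27.9 − T_b)
T_b = (5.5·18.7 − 2.6·27.9) / (5.5 − 2.6) = 30.31 / 2.9 = 10.452 °C ≈ 10.5 °C.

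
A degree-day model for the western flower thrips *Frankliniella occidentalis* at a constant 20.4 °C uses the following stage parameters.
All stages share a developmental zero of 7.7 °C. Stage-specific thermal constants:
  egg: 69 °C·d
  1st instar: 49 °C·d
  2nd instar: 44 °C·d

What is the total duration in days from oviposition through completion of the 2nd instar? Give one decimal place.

12.8 days

Daily accumulation at 20.4 °C = 20.4 − 7.7 = 12.7 DD/day.
Total K = 69 + 49 + 44 = 162 DD.
Total duration = 162 / 12.7 = 12.756 ≈ 12.8 days.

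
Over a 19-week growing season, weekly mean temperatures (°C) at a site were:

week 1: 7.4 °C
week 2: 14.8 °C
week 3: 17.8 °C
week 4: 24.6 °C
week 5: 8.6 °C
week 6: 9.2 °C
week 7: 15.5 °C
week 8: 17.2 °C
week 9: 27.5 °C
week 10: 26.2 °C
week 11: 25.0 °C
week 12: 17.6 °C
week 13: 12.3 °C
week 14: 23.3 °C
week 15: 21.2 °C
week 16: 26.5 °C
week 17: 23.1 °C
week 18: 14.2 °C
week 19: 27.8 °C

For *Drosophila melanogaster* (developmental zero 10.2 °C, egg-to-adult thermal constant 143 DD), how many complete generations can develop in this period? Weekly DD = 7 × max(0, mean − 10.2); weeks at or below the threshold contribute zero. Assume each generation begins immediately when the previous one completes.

Weekly DD (7 × max(0, T̄ − 10.2)): 0.0, 32.2, 53.2, 100.8, 0.0, 0.0, 37.1, 49.0, 121.1, 112.0, 103.6, 51.8, 14.7, 91.7, 77.0, 114.1, 90.3, 28.0, 123.2.
Season total = 1199.8 DD.
Complete generations = ⌊1199.8 / 143⌋ = 8.

8 generations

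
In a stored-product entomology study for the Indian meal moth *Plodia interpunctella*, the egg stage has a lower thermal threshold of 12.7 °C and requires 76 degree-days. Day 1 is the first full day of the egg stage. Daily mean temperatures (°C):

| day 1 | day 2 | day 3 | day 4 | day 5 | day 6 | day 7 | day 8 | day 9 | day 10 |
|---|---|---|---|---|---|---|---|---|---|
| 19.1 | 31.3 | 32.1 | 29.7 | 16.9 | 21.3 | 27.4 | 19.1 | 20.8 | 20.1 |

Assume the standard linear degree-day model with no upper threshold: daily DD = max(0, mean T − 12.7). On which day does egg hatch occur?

Daily DD above 12.7 °C: 6.4, 18.6, 19.4, 17.0, 4.2, 8.6, 14.7, 6.4, 8.1, 7.4.
Cumulative: 6.4, 25.0, 44.4, 61.4, 65.6, 74.2, 88.9, 95.3, 103.4, 110.8.
The total first reaches 76 DD on day 7.

day 7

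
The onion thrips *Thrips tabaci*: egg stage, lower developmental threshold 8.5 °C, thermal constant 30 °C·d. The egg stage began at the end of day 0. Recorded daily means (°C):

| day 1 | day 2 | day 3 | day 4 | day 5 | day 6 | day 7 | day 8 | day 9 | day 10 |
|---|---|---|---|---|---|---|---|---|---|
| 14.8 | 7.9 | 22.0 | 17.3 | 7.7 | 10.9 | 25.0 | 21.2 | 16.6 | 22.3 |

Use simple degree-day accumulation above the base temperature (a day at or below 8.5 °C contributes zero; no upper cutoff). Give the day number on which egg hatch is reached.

Daily DD above 8.5 °C: 6.3, 0.0, 13.5, 8.8, 0.0, 2.4, 16.5, 12.7, 8.1, 13.8.
Cumulative: 6.3, 6.3, 19.8, 28.6, 28.6, 31.0, 47.5, 60.2, 68.3, 82.1.
The total first reaches 30 DD on day 6.

day 6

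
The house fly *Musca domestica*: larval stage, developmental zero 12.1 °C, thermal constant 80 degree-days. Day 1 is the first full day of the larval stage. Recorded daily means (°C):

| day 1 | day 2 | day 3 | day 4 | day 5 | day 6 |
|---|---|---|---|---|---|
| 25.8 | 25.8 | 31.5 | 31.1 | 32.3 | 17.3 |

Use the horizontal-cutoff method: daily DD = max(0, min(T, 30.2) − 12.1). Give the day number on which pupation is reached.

day 5

Daily DD above 12.1 °C (capped at 18.1): 13.7, 13.7, 18.1, 18.1, 18.1, 5.2.
Cumulative: 13.7, 27.4, 45.5, 63.6, 81.7, 86.9.
The total first reaches 80 DD on day 5.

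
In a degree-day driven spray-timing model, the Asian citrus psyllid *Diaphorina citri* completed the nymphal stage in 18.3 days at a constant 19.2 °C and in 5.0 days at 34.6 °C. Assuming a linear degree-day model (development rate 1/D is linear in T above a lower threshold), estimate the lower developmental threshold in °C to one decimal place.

Under the model K = D·(T − T_b), so D₁·(T₁ − T_b) = D₂·(T₂ − T_b).
18.3·(19.2 − T_b) = 5.0·(34.6 − T_b)
T_b = (18.3·19.2 − 5.0·34.6) / (18.3 − 5.0) = 178.36 / 13.3 = 13.411 °C ≈ 13.4 °C.

13.4 °C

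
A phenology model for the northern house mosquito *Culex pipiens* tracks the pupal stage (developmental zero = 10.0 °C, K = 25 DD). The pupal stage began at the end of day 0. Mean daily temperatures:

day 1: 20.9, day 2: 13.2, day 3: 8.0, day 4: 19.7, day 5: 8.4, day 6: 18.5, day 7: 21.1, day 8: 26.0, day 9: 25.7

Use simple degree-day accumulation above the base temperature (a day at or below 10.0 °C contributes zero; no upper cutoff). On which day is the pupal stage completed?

day 6

Daily DD above 10.0 °C: 10.9, 3.2, 0.0, 9.7, 0.0, 8.5, 11.1, 16.0, 15.7.
Cumulative: 10.9, 14.1, 14.1, 23.8, 23.8, 32.3, 43.4, 59.4, 75.1.
The total first reaches 25 DD on day 6.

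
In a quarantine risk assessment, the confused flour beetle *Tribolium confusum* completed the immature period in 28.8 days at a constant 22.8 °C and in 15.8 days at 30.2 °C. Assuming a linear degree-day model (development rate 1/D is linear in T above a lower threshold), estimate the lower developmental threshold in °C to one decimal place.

13.8 °C

Equal thermal constants: D₁(T₁ − T_b) = D₂(T₂ − T_b).
28.8·(22.8 − T_b) = 15.8·(30.2 − T_b)
T_b = (28.8·22.8 − 15.8·30.2) / (28.8 − 15.8) = 179.48 / 13.0 = 13.806 °C ≈ 13.8 °C.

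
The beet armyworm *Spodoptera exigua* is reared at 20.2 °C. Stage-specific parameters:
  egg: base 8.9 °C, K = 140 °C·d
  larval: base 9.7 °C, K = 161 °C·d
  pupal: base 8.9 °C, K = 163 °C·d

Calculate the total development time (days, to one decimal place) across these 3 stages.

egg: 140 / (20.2 − 8.9) = 140 / 11.3 = 12.389 d.
larval: 161 / (20.2 − 9.7) = 161 / 10.5 = 15.333 d.
pupal: 163 / (20.2 − 8.9) = 163 / 11.3 = 14.425 d.
Sum = 42.147 ≈ 42.1 days.

42.1 days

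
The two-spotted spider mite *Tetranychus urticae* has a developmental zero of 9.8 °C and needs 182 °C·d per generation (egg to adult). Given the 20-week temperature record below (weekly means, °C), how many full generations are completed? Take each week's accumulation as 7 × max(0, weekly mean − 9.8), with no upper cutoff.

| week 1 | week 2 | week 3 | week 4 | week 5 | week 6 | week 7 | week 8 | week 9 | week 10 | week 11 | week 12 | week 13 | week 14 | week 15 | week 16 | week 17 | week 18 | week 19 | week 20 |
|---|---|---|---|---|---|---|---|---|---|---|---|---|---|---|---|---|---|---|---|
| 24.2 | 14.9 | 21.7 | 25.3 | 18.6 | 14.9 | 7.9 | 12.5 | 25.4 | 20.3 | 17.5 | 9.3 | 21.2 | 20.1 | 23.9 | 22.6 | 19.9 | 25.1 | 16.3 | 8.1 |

6 generations

Weekly DD (7 × max(0, T̄ − 9.8)): 100.8, 35.7, 83.3, 108.5, 61.6, 35.7, 0.0, 18.9, 109.2, 73.5, 53.9, 0.0, 79.8, 72.1, 98.7, 89.6, 70.7, 107.1, 45.5, 0.0.
Season total = 1244.6 DD.
Complete generations = ⌊1244.6 / 182⌋ = 6.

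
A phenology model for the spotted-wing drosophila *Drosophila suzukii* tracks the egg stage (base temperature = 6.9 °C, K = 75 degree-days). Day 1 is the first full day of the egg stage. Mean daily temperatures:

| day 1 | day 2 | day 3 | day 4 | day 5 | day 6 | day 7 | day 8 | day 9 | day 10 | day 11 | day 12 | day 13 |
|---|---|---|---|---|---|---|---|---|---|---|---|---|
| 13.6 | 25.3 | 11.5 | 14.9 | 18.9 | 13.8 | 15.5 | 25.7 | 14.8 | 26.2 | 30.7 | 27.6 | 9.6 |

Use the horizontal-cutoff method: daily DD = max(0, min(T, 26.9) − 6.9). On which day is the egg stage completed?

Daily DD above 6.9 °C (capped at 20.0): 6.7, 18.4, 4.6, 8.0, 12.0, 6.9, 8.6, 18.8, 7.9, 19.3, 20.0, 20.0, 2.7.
Cumulative: 6.7, 25.1, 29.7, 37.7, 49.7, 56.6, 65.2, 84.0, 91.9, 111.2, 131.2, 151.2, 153.9.
The total first reaches 75 DD on day 8.

day 8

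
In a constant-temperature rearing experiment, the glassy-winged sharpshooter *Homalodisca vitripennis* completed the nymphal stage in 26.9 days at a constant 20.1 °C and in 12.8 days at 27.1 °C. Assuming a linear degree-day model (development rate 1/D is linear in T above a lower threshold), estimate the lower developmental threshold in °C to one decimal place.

13.7 °C

Equal thermal constants: D₁(T₁ − T_b) = D₂(T₂ − T_b).
26.9·(20.1 − T_b) = 12.8·(27.1 − T_b)
T_b = (26.9·20.1 − 12.8·27.1) / (26.9 − 12.8) = 193.81 / 14.1 = 13.745 °C ≈ 13.7 °C.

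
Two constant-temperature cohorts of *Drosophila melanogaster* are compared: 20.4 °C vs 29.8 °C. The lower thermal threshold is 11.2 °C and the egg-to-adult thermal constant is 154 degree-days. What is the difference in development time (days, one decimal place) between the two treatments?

At 20.4 °C: 154 / (20.4 − 11.2) = 154 / 9.2 = 16.739 d.
At 29.8 °C: 154 / (29.8 − 11.2) = 154 / 18.6 = 8.280 d.
Difference = |16.739 − 8.280| = 8.460 ≈ 8.5 days.

8.5 days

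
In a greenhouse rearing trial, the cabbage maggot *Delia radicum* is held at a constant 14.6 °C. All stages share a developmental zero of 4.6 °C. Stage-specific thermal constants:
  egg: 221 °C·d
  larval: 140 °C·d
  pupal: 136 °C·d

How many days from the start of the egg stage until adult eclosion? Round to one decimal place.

Daily accumulation at 14.6 °C = 14.6 − 4.6 = 10.0 DD/day.
Total K = 221 + 140 + 136 = 497 DD.
Total duration = 497 / 10.0 = 49.700 ≈ 49.7 days.

49.7 days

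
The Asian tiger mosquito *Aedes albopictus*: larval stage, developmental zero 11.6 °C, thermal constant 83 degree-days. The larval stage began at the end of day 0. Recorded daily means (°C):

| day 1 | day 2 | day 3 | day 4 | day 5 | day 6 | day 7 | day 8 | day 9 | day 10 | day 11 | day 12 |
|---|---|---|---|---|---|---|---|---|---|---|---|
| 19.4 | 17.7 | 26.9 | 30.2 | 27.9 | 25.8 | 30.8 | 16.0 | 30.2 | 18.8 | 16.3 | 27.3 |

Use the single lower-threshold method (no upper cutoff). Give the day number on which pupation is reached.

day 7

Daily DD above 11.6 °C: 7.8, 6.1, 15.3, 18.6, 16.3, 14.2, 19.2, 4.4, 18.6, 7.2, 4.7, 15.7.
Cumulative: 7.8, 13.9, 29.2, 47.8, 64.1, 78.3, 97.5, 101.9, 120.5, 127.7, 132.4, 148.1.
The total first reaches 83 DD on day 7.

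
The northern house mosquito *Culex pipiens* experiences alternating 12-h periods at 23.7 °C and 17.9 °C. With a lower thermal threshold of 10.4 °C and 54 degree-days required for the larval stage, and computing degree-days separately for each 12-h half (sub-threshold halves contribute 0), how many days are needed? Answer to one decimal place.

5.2 days

Day half: max(0, 23.7 − 10.4) × 0.5 = 13.3 × 0.5 = 6.65 DD.
Night half: max(0, 17.9 − 10.4) × 0.5 = 7.5 × 0.5 = 3.75 DD.
Per 24 h: 10.40 DD/day.
Duration = 54 / 10.40 = 5.192 ≈ 5.2 days.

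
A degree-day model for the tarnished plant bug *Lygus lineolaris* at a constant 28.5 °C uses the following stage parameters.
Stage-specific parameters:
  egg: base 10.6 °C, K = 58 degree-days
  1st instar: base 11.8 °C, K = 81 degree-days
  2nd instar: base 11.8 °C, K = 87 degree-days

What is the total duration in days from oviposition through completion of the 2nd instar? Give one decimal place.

13.3 days

egg: 58 / (28.5 − 10.6) = 58 / 17.9 = 3.240 d.
1st instar: 81 / (28.5 − 11.8) = 81 / 16.7 = 4.850 d.
2nd instar: 87 / (28.5 − 11.8) = 87 / 16.7 = 5.210 d.
Sum = 13.300 ≈ 13.3 days.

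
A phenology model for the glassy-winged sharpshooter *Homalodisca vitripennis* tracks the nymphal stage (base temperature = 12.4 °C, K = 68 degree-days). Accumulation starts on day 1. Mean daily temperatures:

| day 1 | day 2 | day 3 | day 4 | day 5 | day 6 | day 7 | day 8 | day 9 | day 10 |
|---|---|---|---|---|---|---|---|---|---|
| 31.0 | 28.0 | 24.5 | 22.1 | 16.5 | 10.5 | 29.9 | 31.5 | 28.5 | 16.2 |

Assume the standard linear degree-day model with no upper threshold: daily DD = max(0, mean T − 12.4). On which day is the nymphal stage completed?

day 7

Daily DD above 12.4 °C: 18.6, 15.6, 12.1, 9.7, 4.1, 0.0, 17.5, 19.1, 16.1, 3.8.
Cumulative: 18.6, 34.2, 46.3, 56.0, 60.1, 60.1, 77.6, 96.7, 112.8, 116.6.
The total first reaches 68 DD on day 7.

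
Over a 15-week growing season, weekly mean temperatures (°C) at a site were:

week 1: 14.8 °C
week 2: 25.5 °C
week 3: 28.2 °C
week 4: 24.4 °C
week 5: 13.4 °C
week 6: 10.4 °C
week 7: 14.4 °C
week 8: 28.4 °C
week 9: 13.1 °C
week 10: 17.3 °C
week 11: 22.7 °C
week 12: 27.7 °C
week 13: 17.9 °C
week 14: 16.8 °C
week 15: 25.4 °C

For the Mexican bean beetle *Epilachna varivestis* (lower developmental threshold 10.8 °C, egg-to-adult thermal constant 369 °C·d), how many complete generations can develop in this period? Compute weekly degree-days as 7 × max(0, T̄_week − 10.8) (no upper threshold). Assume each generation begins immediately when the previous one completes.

2 generations

Weekly DD (7 × max(0, T̄ − 10.8)): 28.0, 102.9, 121.8, 95.2, 18.2, 0.0, 25.2, 123.2, 16.1, 45.5, 83.3, 118.3, 49.7, 42.0, 102.2.
Season total = 971.6 DD.
Complete generations = ⌊971.6 / 369⌋ = 2.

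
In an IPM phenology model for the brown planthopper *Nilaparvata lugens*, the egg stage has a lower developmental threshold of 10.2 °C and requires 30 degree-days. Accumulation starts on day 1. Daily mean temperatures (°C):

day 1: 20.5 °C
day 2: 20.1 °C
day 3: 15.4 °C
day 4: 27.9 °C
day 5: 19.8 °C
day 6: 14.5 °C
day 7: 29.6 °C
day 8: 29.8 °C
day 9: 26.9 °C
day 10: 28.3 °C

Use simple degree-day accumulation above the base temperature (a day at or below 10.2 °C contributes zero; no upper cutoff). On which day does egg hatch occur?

Daily DD above 10.2 °C: 10.3, 9.9, 5.2, 17.7, 9.6, 4.3, 19.4, 19.6, 16.7, 18.1.
Cumulative: 10.3, 20.2, 25.4, 43.1, 52.7, 57.0, 76.4, 96.0, 112.7, 130.8.
The total first reaches 30 DD on day 4.

day 4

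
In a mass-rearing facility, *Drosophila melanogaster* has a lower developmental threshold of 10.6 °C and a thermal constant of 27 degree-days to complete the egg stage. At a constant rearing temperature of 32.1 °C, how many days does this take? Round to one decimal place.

Daily accumulation = 32.1 − 10.6 = 21.5 DD/day.
Duration = 27 / 21.5 = 1.256 ≈ 1.3 days.

1.3 days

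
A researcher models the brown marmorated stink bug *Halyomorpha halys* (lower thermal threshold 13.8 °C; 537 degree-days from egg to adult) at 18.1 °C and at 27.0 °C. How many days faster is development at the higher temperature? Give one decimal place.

84.2 days

At 18.1 °C: 537 / (18.1 − 13.8) = 537 / 4.3 = 124.884 d.
At 27.0 °C: 537 / (27.0 − 13.8) = 537 / 13.2 = 40.682 d.
Difference = |124.884 − 40.682| = 84.202 ≈ 84.2 days.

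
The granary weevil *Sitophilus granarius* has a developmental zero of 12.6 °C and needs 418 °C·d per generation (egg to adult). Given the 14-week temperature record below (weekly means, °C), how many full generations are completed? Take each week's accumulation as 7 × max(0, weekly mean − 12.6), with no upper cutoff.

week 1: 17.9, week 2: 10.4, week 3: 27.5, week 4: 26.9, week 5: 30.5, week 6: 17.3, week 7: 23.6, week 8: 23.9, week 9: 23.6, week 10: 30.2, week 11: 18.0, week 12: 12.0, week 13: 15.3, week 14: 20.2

2 generations

Weekly DD (7 × max(0, T̄ − 12.6)): 37.1, 0.0, 104.3, 100.1, 125.3, 32.9, 77.0, 79.1, 77.0, 123.2, 37.8, 0.0, 18.9, 53.2.
Season total = 865.9 DD.
Complete generations = ⌊865.9 / 418⌋ = 2.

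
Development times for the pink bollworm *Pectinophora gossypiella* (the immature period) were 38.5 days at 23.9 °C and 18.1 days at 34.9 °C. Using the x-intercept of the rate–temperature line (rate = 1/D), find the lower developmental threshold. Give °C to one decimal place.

Equal thermal constants: D₁(T₁ − T_b) = D₂(T₂ − T_b).
38.5·(23.9 − T_b) = 18.1·(34.9 − T_b)
T_b = (38.5·23.9 − 18.1·34.9) / (38.5 − 18.1) = 288.46 / 20.4 = 14.140 °C ≈ 14.1 °C.

14.1 °C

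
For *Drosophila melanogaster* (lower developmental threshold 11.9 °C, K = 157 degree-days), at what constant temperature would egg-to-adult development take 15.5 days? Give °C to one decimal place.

22.0 °C

Required daily accumulation = 157 / 15.5 = 10.129 DD/day.
T = T_base + 10.129 = 11.9 + 10.129 = 22.029 ≈ 22.0 °C.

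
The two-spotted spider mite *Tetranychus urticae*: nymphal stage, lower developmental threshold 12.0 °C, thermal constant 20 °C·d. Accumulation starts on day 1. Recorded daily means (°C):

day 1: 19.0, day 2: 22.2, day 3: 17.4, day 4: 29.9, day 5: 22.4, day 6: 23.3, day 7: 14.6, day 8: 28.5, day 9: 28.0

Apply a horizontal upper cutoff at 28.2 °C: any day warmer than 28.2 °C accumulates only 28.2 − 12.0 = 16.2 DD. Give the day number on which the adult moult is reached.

day 3

Daily DD above 12.0 °C (capped at 16.2): 7.0, 10.2, 5.4, 16.2, 10.4, 11.3, 2.6, 16.2, 16.0.
Cumulative: 7.0, 17.2, 22.6, 38.8, 49.2, 60.5, 63.1, 79.3, 95.3.
The total first reaches 20 DD on day 3.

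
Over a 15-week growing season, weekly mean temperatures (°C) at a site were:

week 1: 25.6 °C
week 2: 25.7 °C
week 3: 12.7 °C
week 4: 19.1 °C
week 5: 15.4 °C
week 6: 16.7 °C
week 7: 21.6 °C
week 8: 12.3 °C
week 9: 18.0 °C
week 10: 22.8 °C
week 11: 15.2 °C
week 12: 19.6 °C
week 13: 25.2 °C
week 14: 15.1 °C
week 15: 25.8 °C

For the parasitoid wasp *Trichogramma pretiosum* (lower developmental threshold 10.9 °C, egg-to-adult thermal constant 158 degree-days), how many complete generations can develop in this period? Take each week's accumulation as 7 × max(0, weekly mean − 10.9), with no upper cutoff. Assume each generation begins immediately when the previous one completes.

5 generations

Weekly DD (7 × max(0, T̄ − 10.9)): 102.9, 103.6, 12.6, 57.4, 31.5, 40.6, 74.9, 9.8, 49.7, 83.3, 30.1, 60.9, 100.1, 29.4, 104.3.
Season total = 891.1 DD.
Complete generations = ⌊891.1 / 158⌋ = 5.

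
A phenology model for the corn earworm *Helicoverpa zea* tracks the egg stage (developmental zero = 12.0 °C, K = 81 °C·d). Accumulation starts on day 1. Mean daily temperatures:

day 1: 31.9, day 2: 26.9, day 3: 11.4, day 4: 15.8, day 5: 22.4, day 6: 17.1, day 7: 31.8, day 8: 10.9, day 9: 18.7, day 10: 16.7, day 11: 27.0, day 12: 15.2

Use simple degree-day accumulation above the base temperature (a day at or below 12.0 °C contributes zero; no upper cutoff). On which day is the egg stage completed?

Daily DD above 12.0 °C: 19.9, 14.9, 0.0, 3.8, 10.4, 5.1, 19.8, 0.0, 6.7, 4.7, 15.0, 3.2.
Cumulative: 19.9, 34.8, 34.8, 38.6, 49.0, 54.1, 73.9, 73.9, 80.6, 85.3, 100.3, 103.5.
The total first reaches 81 DD on day 10.

day 10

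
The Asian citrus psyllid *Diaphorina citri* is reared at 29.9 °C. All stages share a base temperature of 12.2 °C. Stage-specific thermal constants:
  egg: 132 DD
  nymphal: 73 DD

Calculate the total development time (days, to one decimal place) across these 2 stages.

Daily accumulation at 29.9 °C = 29.9 − 12.2 = 17.7 DD/day.
Total K = 132 + 73 = 205 DD.
Total duration = 205 / 17.7 = 11.582 ≈ 11.6 days.

11.6 days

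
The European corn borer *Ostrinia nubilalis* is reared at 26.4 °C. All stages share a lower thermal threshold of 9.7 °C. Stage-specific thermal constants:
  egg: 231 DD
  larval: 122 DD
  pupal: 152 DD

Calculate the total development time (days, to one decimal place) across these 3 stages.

Daily accumulation at 26.4 °C = 26.4 − 9.7 = 16.7 DD/day.
Total K = 231 + 122 + 152 = 505 DD.
Total duration = 505 / 16.7 = 30.240 ≈ 30.2 days.

30.2 days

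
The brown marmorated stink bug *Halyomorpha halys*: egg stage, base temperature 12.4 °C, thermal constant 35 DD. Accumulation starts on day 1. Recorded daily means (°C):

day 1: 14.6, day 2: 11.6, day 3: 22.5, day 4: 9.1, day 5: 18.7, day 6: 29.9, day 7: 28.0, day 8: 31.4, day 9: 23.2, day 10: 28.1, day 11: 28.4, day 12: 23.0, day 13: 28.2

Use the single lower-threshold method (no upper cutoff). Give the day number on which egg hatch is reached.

Daily DD above 12.4 °C: 2.2, 0.0, 10.1, 0.0, 6.3, 17.5, 15.6, 19.0, 10.8, 15.7, 16.0, 10.6, 15.8.
Cumulative: 2.2, 2.2, 12.3, 12.3, 18.6, 36.1, 51.7, 70.7, 81.5, 97.2, 113.2, 123.8, 139.6.
The total first reaches 35 DD on day 6.

day 6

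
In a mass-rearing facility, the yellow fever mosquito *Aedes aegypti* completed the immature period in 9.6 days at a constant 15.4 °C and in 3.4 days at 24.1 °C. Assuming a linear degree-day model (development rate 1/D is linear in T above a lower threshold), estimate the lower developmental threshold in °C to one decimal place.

10.6 °C

Under the model K = D·(T − T_b), so D₁·(T₁ − T_b) = D₂·(T₂ − T_b).
9.6·(15.4 − T_b) = 3.4·(24.1 − T_b)
T_b = (9.6·15.4 − 3.4·24.1) / (9.6 − 3.4) = 65.90 / 6.2 = 10.629 °C ≈ 10.6 °C.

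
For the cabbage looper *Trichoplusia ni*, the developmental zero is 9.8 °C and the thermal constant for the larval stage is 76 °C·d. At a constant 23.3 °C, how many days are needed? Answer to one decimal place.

5.6 days

Daily accumulation = 23.3 − 9.8 = 13.5 DD/day.
Duration = 76 / 13.5 = 5.630 ≈ 5.6 days.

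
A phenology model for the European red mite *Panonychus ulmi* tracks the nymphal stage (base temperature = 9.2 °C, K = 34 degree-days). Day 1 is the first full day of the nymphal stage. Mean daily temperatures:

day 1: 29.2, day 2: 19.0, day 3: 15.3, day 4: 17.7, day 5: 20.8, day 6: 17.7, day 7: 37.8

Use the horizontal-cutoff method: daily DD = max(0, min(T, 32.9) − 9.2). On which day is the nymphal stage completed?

day 3

Daily DD above 9.2 °C (capped at 23.7): 20.0, 9.8, 6.1, 8.5, 11.6, 8.5, 23.7.
Cumulative: 20.0, 29.8, 35.9, 44.4, 56.0, 64.5, 88.2.
The total first reaches 34 DD on day 3.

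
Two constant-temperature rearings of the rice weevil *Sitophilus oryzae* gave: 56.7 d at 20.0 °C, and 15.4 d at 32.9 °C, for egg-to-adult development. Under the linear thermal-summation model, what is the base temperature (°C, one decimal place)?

15.2 °C

Under the model K = D·(T − T_b), so D₁·(T₁ − T_b) = D₂·(T₂ − T_b).
56.7·(20.0 − T_b) = 15.4·(32.9 − T_b)
T_b = (56.7·20.0 − 15.4·32.9) / (56.7 − 15.4) = 627.34 / 41.3 = 15.190 °C ≈ 15.2 °C.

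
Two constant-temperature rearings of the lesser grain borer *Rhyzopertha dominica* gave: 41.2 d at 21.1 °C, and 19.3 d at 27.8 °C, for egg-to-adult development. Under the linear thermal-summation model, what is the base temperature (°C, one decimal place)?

Under the model K = D·(T − T_b), so D₁·(T₁ − T_b) = D₂·(T₂ − T_b).
41.2·(21.1 − T_b) = 19.3·(27.8 − T_b)
T_b = (41.2·21.1 − 19.3·27.8) / (41.2 − 19.3) = 332.78 / 21.9 = 15.195 °C ≈ 15.2 °C.

15.2 °C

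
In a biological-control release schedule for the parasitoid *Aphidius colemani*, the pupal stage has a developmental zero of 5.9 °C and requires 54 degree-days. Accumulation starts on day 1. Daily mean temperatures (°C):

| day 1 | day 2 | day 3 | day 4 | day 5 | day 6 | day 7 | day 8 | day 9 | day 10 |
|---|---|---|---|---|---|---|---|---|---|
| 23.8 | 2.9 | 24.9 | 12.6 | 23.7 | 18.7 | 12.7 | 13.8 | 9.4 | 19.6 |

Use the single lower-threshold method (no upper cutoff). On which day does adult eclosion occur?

Daily DD above 5.9 °C: 17.9, 0.0, 19.0, 6.7, 17.8, 12.8, 6.8, 7.9, 3.5, 13.7.
Cumulative: 17.9, 17.9, 36.9, 43.6, 61.4, 74.2, 81.0, 88.9, 92.4, 106.1.
The total first reaches 54 DD on day 5.

day 5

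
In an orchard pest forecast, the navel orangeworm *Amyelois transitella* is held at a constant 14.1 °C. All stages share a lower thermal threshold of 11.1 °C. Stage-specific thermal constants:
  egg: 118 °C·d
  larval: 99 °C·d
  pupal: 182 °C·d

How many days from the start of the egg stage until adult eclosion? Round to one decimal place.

Daily accumulation at 14.1 °C = 14.1 − 11.1 = 3.0 DD/day.
Total K = 118 + 99 + 182 = 399 DD.
Total duration = 399 / 3.0 = 133.000 ≈ 133.0 days.

133.0 days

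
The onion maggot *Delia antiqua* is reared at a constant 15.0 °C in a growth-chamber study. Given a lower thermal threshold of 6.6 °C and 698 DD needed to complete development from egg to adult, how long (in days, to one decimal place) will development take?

Daily accumulation = 15.0 − 6.6 = 8.4 DD/day.
Duration = 698 / 8.4 = 83.095 ≈ 83.1 days.

83.1 days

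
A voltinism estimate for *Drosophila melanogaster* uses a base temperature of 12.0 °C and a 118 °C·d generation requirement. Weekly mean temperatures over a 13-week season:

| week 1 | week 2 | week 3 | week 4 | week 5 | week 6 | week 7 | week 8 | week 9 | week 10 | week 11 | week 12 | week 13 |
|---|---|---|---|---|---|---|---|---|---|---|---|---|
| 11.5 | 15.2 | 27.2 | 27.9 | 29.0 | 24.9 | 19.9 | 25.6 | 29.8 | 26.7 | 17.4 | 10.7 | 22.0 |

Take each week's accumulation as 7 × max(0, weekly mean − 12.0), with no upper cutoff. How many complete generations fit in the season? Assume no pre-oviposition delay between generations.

7 generations

Weekly DD (7 × max(0, T̄ − 12.0)): 0.0, 22.4, 106.4, 111.3, 119.0, 90.3, 55.3, 95.2, 124.6, 102.9, 37.8, 0.0, 70.0.
Season total = 935.2 DD.
Complete generations = ⌊935.2 / 118⌋ = 7.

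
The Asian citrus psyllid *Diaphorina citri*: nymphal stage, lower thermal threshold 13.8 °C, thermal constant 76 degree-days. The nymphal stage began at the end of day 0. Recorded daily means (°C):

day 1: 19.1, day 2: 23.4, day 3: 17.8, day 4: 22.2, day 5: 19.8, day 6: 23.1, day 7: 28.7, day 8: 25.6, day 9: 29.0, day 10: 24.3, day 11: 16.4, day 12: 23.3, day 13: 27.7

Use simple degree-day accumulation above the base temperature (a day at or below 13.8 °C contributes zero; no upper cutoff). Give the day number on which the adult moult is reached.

Daily DD above 13.8 °C: 5.3, 9.6, 4.0, 8.4, 6.0, 9.3, 14.9, 11.8, 15.2, 10.5, 2.6, 9.5, 13.9.
Cumulative: 5.3, 14.9, 18.9, 27.3, 33.3, 42.6, 57.5, 69.3, 84.5, 95.0, 97.6, 107.1, 121.0.
The total first reaches 76 DD on day 9.

day 9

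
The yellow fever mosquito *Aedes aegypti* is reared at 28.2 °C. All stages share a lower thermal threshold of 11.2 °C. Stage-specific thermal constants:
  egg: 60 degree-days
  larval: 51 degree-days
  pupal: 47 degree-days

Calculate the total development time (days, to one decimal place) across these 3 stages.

Daily accumulation at 28.2 °C = 28.2 − 11.2 = 17.0 DD/day.
Total K = 60 + 51 + 47 = 158 DD.
Total duration = 158 / 17.0 = 9.294 ≈ 9.3 days.

9.3 days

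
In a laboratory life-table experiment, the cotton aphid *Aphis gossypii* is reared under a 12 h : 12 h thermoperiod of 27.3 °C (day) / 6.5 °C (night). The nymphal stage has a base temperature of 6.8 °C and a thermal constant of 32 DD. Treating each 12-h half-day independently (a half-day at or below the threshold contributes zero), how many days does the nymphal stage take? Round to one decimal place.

3.1 days

Day half: max(0, 27.3 − 6.8) × 0.5 = 20.5 × 0.5 = 10.25 DD.
Night half: max(0, 6.5 − 6.8) × 0.5 = 0.0 × 0.5 = 0.00 DD.
Per 24 h: 10.25 DD/day.
Duration = 32 / 10.25 = 3.122 ≈ 3.1 days.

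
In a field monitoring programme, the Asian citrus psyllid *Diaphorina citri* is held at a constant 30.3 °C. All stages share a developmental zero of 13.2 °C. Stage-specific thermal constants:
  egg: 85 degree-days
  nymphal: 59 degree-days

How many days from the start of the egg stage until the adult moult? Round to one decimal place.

8.4 days

Daily accumulation at 30.3 °C = 30.3 − 13.2 = 17.1 DD/day.
Total K = 85 + 59 = 144 DD.
Total duration = 144 / 17.1 = 8.421 ≈ 8.4 days.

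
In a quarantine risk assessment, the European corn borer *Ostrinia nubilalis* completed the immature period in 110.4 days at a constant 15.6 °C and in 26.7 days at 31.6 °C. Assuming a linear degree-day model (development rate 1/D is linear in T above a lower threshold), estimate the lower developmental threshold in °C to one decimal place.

10.5 °C

Linear rate model ⇒ the product D·(T − T_b) is constant across temperatures.
110.4·(15.6 − T_b) = 26.7·(31.6 − T_b)
T_b = (110.4·15.6 − 26.7·31.6) / (110.4 − 26.7) = 878.52 / 83.7 = 10.496 °C ≈ 10.5 °C.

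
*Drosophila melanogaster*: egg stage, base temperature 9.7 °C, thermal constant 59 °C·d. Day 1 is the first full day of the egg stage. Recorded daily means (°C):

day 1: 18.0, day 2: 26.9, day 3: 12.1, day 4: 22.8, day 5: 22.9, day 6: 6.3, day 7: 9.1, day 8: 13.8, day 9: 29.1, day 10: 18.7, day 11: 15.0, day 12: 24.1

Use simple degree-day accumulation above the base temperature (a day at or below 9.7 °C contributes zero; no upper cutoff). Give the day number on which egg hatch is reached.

day 9

Daily DD above 9.7 °C: 8.3, 17.2, 2.4, 13.1, 13.2, 0.0, 0.0, 4.1, 19.4, 9.0, 5.3, 14.4.
Cumulative: 8.3, 25.5, 27.9, 41.0, 54.2, 54.2, 54.2, 58.3, 77.7, 86.7, 92.0, 106.4.
The total first reaches 59 DD on day 9.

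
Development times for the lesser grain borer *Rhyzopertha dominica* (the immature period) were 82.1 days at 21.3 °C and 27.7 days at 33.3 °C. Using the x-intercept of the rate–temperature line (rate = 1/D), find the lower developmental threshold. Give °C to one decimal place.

15.2 °C

Under the model K = D·(T − T_b), so D₁·(T₁ − T_b) = D₂·(T₂ − T_b).
82.1·(21.3 − T_b) = 27.7·(33.3 − T_b)
T_b = (82.1·21.3 − 27.7·33.3) / (82.1 − 27.7) = 826.32 / 54.4 = 15.190 °C ≈ 15.2 °C.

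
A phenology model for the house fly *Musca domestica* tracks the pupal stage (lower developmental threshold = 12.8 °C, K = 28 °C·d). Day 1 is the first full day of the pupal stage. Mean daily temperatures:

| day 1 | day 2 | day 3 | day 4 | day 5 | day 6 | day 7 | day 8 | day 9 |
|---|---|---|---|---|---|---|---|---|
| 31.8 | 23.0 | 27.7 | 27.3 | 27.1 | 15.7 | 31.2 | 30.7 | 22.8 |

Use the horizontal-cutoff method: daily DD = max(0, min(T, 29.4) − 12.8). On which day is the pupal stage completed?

day 3

Daily DD above 12.8 °C (capped at 16.6): 16.6, 10.2, 14.9, 14.5, 14.3, 2.9, 16.6, 16.6, 10.0.
Cumulative: 16.6, 26.8, 41.7, 56.2, 70.5, 73.4, 90.0, 106.6, 116.6.
The total first reaches 28 DD on day 3.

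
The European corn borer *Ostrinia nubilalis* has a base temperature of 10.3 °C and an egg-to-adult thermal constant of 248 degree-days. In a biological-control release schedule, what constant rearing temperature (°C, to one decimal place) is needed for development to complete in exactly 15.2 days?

Required daily accumulation = 248 / 15.2 = 16.316 DD/day.
T = T_base + 16.316 = 10.3 + 16.316 = 26.616 ≈ 26.6 °C.

26.6 °C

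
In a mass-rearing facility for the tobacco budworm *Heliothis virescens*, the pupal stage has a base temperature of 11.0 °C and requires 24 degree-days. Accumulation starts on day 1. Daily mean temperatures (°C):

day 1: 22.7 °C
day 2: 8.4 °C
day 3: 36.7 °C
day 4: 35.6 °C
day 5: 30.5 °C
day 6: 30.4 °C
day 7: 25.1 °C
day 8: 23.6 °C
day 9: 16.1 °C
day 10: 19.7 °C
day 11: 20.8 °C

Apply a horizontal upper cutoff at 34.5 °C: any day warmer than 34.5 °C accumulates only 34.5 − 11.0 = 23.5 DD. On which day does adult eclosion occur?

day 3

Daily DD above 11.0 °C (capped at 23.5): 11.7, 0.0, 23.5, 23.5, 19.5, 19.4, 14.1, 12.6, 5.1, 8.7, 9.8.
Cumulative: 11.7, 11.7, 35.2, 58.7, 78.2, 97.6, 111.7, 124.3, 129.4, 138.1, 147.9.
The total first reaches 24 DD on day 3.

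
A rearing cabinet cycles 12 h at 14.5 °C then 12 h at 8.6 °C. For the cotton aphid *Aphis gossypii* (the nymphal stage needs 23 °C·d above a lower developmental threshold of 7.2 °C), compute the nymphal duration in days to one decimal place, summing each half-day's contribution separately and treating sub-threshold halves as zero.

5.3 days

Day half: max(0, 14.5 − 7.2) × 0.5 = 7.3 × 0.5 = 3.65 DD.
Night half: max(0, 8.6 − 7.2) × 0.5 = 1.4 × 0.5 = 0.70 DD.
Per 24 h: 4.35 DD/day.
Duration = 23 / 4.35 = 5.287 ≈ 5.3 days.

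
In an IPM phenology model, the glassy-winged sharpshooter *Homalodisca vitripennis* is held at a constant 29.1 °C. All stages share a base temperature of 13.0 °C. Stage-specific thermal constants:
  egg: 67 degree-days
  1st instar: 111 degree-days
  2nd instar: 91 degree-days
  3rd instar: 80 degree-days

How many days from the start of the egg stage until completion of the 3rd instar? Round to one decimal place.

Daily accumulation at 29.1 °C = 29.1 − 13.0 = 16.1 DD/day.
Total K = 67 + 111 + 91 + 80 = 349 DD.
Total duration = 349 / 16.1 = 21.677 ≈ 21.7 days.

21.7 days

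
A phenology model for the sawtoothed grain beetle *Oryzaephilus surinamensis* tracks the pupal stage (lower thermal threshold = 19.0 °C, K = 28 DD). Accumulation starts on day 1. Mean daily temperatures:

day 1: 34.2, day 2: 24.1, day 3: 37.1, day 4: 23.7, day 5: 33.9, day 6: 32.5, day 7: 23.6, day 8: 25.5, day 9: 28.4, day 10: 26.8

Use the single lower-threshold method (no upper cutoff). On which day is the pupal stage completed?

day 3

Daily DD above 19.0 °C: 15.2, 5.1, 18.1, 4.7, 14.9, 13.5, 4.6, 6.5, 9.4, 7.8.
Cumulative: 15.2, 20.3, 38.4, 43.1, 58.0, 71.5, 76.1, 82.6, 92.0, 99.8.
The total first reaches 28 DD on day 3.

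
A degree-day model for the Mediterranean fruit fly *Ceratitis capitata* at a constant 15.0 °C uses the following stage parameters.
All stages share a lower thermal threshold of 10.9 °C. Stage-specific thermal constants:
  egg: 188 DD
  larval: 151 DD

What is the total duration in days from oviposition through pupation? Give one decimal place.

Daily accumulation at 15.0 °C = 15.0 − 10.9 = 4.1 DD/day.
Total K = 188 + 151 = 339 DD.
Total duration = 339 / 4.1 = 82.683 ≈ 82.7 days.

82.7 days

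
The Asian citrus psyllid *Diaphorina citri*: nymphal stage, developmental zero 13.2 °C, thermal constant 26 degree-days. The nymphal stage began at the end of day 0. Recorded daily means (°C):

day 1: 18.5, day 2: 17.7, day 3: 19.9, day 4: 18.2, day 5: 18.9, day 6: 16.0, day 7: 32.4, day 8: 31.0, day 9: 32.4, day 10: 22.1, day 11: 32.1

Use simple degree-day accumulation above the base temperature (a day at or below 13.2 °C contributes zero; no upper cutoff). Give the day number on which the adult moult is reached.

Daily DD above 13.2 °C: 5.3, 4.5, 6.7, 5.0, 5.7, 2.8, 19.2, 17.8, 19.2, 8.9, 18.9.
Cumulative: 5.3, 9.8, 16.5, 21.5, 27.2, 30.0, 49.2, 67.0, 86.2, 95.1, 114.0.
The total first reaches 26 DD on day 5.

day 5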